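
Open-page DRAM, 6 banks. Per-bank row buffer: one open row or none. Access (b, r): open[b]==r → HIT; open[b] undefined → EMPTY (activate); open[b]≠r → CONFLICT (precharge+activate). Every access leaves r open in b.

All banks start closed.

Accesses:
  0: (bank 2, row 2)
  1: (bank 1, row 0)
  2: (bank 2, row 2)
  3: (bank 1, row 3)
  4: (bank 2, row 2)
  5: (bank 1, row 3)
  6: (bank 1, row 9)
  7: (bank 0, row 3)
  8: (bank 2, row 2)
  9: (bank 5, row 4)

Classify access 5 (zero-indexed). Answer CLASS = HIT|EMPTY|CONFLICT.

  [0] b2 r2: no row ⇒ E
  [1] b1 r0: no row ⇒ E
  [2] b2 r2: had r2 ⇒ H
  [3] b1 r3: had r0 ⇒ C
  [4] b2 r2: had r2 ⇒ H
  [5] b1 r3: had r3 ⇒ H
  [6] b1 r9: had r3 ⇒ C
  [7] b0 r3: no row ⇒ E
  [8] b2 r2: had r2 ⇒ H
  [9] b5 r4: no row ⇒ E

CLASS = HIT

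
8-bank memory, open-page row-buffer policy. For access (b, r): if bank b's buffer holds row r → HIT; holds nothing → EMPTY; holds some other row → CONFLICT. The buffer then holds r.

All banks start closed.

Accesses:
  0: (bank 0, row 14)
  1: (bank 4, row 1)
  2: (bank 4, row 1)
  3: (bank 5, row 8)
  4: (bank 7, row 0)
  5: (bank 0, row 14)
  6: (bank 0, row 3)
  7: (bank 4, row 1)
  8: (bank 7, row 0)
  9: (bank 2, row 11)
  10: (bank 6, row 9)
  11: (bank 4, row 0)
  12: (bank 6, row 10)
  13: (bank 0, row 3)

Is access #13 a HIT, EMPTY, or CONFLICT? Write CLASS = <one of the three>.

#0 (0,14) E
#1 (4,1) E
#2 (4,1) H  (was 1)
#3 (5,8) E
#4 (7,0) E
#5 (0,14) H  (was 14)
#6 (0,3) C  (was 14)
#7 (4,1) H  (was 1)
#8 (7,0) H  (was 0)
#9 (2,11) E
#10 (6,9) E
#11 (4,0) C  (was 1)
#12 (6,10) C  (was 9)
#13 (0,3) H  (was 3)

CLASS = HIT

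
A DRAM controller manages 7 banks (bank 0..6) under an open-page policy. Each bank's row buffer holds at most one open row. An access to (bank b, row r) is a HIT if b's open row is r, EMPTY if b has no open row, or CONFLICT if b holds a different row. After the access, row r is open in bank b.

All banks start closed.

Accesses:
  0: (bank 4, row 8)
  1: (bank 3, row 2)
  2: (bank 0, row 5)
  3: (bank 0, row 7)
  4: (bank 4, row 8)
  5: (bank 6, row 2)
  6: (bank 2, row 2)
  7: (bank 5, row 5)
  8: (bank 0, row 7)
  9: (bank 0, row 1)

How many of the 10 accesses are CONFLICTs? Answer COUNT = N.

COUNT = 2

0: bank 4 row 8 — prev None → EMPTY
1: bank 3 row 2 — prev None → EMPTY
2: bank 0 row 5 — prev None → EMPTY
3: bank 0 row 7 — prev 5 → CONFLICT
4: bank 4 row 8 — prev 8 → HIT
5: bank 6 row 2 — prev None → EMPTY
6: bank 2 row 2 — prev None → EMPTY
7: bank 5 row 5 — prev None → EMPTY
8: bank 0 row 7 — prev 7 → HIT
9: bank 0 row 1 — prev 7 → CONFLICT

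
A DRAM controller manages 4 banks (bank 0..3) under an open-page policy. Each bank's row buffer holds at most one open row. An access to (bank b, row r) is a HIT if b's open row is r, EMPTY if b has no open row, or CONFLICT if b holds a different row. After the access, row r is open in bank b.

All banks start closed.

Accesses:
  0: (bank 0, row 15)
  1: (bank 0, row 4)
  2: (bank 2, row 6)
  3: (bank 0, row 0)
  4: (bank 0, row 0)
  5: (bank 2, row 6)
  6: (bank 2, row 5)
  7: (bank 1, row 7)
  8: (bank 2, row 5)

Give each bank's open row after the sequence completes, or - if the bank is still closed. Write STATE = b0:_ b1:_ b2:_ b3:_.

STATE = b0:0 b1:7 b2:5 b3:-

#0 (0,15) E
#1 (0,4) C  (was 15)
#2 (2,6) E
#3 (0,0) C  (was 4)
#4 (0,0) H  (was 0)
#5 (2,6) H  (was 6)
#6 (2,5) C  (was 6)
#7 (1,7) E
#8 (2,5) H  (was 5)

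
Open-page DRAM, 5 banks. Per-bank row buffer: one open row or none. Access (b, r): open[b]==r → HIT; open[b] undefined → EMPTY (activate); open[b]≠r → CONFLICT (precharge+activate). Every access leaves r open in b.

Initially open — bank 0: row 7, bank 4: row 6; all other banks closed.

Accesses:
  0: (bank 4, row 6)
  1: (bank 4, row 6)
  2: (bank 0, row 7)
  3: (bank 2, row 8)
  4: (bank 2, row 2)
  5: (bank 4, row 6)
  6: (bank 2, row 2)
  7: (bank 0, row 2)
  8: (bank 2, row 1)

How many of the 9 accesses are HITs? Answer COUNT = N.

COUNT = 5

#0 (4,6) H  (was 6)
#1 (4,6) H  (was 6)
#2 (0,7) H  (was 7)
#3 (2,8) E
#4 (2,2) C  (was 8)
#5 (4,6) H  (was 6)
#6 (2,2) H  (was 2)
#7 (0,2) C  (was 7)
#8 (2,1) C  (was 2)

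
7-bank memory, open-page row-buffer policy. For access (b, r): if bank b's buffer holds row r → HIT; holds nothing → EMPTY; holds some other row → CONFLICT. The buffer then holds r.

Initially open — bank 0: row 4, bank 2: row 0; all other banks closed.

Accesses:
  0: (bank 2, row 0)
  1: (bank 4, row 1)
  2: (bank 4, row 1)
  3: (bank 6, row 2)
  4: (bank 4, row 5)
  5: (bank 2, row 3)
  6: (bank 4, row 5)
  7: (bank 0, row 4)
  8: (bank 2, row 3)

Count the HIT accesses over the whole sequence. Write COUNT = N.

step 0: bank2 0->0 [HIT]
step 1: bank4 None->1 [EMPTY]
step 2: bank4 1->1 [HIT]
step 3: bank6 None->2 [EMPTY]
step 4: bank4 1->5 [CONFLICT]
step 5: bank2 0->3 [CONFLICT]
step 6: bank4 5->5 [HIT]
step 7: bank0 4->4 [HIT]
step 8: bank2 3->3 [HIT]

COUNT = 5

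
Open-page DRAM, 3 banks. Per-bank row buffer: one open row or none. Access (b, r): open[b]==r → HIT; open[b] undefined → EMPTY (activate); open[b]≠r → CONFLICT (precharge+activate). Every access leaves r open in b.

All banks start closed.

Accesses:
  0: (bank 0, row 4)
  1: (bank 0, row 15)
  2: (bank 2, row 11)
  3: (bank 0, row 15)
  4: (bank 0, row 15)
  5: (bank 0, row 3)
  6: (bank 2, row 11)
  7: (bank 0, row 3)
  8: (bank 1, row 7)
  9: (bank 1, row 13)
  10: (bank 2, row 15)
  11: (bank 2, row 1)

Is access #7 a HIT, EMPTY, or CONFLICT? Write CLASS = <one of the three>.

#0 (0,4) E
#1 (0,15) C  (was 4)
#2 (2,11) E
#3 (0,15) H  (was 15)
#4 (0,15) H  (was 15)
#5 (0,3) C  (was 15)
#6 (2,11) H  (was 11)
#7 (0,3) H  (was 3)
#8 (1,7) E
#9 (1,13) C  (was 7)
#10 (2,15) C  (was 11)
#11 (2,1) C  (was 15)

CLASS = HIT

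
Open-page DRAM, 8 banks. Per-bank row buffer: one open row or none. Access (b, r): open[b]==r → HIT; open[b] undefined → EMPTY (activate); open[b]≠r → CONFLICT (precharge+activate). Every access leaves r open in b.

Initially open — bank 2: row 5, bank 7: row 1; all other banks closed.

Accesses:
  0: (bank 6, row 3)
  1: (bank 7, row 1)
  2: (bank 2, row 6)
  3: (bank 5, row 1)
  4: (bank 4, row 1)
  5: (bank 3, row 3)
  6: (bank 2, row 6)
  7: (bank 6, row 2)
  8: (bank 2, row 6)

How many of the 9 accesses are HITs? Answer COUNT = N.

step 0: bank6 None->3 [EMPTY]
step 1: bank7 1->1 [HIT]
step 2: bank2 5->6 [CONFLICT]
step 3: bank5 None->1 [EMPTY]
step 4: bank4 None->1 [EMPTY]
step 5: bank3 None->3 [EMPTY]
step 6: bank2 6->6 [HIT]
step 7: bank6 3->2 [CONFLICT]
step 8: bank2 6->6 [HIT]

COUNT = 3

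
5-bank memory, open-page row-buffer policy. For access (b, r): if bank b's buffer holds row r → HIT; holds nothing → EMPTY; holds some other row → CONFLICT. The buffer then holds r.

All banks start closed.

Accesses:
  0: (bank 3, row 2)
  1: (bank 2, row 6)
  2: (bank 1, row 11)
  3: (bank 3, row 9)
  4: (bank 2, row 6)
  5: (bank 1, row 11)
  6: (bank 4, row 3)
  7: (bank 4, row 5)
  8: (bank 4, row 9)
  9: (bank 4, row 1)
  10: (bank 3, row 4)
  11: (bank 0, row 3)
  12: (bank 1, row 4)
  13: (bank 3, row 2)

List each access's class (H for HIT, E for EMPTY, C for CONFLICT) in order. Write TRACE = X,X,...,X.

TRACE = E,E,E,C,H,H,E,C,C,C,C,E,C,C

step 0: bank3 None->2 [EMPTY]
step 1: bank2 None->6 [EMPTY]
step 2: bank1 None->11 [EMPTY]
step 3: bank3 2->9 [CONFLICT]
step 4: bank2 6->6 [HIT]
step 5: bank1 11->11 [HIT]
step 6: bank4 None->3 [EMPTY]
step 7: bank4 3->5 [CONFLICT]
step 8: bank4 5->9 [CONFLICT]
step 9: bank4 9->1 [CONFLICT]
step 10: bank3 9->4 [CONFLICT]
step 11: bank0 None->3 [EMPTY]
step 12: bank1 11->4 [CONFLICT]
step 13: bank3 4->2 [CONFLICT]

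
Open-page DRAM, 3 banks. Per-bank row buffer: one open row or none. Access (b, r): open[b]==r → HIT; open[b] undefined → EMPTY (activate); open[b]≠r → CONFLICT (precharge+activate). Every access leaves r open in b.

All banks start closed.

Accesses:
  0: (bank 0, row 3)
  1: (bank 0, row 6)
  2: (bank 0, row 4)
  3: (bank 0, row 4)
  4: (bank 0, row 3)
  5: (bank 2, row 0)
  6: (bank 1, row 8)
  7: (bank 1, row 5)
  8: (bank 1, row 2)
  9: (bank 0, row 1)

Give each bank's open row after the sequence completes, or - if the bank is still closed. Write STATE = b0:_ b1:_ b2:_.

0: bank 0 row 3 — prev None → EMPTY
1: bank 0 row 6 — prev 3 → CONFLICT
2: bank 0 row 4 — prev 6 → CONFLICT
3: bank 0 row 4 — prev 4 → HIT
4: bank 0 row 3 — prev 4 → CONFLICT
5: bank 2 row 0 — prev None → EMPTY
6: bank 1 row 8 — prev None → EMPTY
7: bank 1 row 5 — prev 8 → CONFLICT
8: bank 1 row 2 — prev 5 → CONFLICT
9: bank 0 row 1 — prev 3 → CONFLICT

STATE = b0:1 b1:2 b2:0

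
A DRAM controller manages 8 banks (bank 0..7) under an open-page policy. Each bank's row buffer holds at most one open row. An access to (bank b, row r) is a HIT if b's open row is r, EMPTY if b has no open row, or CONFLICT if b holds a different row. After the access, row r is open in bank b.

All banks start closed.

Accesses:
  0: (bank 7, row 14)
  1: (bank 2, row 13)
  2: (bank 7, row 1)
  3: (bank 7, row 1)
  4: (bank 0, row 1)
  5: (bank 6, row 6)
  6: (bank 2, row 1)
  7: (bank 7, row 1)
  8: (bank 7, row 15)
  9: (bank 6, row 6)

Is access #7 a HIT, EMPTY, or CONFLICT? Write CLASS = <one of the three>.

CLASS = HIT

  [0] b7 r14: no row ⇒ E
  [1] b2 r13: no row ⇒ E
  [2] b7 r1: had r14 ⇒ C
  [3] b7 r1: had r1 ⇒ H
  [4] b0 r1: no row ⇒ E
  [5] b6 r6: no row ⇒ E
  [6] b2 r1: had r13 ⇒ C
  [7] b7 r1: had r1 ⇒ H
  [8] b7 r15: had r1 ⇒ C
  [9] b6 r6: had r6 ⇒ H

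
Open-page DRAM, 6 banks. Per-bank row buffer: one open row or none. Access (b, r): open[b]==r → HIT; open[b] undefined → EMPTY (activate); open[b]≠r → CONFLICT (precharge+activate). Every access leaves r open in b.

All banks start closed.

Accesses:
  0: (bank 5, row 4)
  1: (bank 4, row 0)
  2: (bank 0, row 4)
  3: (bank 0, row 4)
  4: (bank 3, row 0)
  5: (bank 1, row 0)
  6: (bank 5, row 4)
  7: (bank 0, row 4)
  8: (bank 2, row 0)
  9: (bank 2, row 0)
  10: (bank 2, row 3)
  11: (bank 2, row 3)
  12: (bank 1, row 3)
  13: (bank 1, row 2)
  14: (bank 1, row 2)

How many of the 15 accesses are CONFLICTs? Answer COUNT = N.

COUNT = 3

#0 (5,4) E
#1 (4,0) E
#2 (0,4) E
#3 (0,4) H  (was 4)
#4 (3,0) E
#5 (1,0) E
#6 (5,4) H  (was 4)
#7 (0,4) H  (was 4)
#8 (2,0) E
#9 (2,0) H  (was 0)
#10 (2,3) C  (was 0)
#11 (2,3) H  (was 3)
#12 (1,3) C  (was 0)
#13 (1,2) C  (was 3)
#14 (1,2) H  (was 2)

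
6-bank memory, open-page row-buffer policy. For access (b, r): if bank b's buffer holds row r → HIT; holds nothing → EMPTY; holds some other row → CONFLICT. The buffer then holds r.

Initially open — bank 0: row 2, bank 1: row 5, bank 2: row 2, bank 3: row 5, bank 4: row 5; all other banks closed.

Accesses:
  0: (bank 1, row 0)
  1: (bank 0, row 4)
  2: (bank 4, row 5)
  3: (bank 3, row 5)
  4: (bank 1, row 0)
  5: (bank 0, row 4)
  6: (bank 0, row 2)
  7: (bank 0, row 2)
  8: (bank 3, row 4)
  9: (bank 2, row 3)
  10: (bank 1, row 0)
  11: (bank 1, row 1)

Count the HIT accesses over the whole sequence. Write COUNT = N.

  [0] b1 r0: had r5 ⇒ C
  [1] b0 r4: had r2 ⇒ C
  [2] b4 r5: had r5 ⇒ H
  [3] b3 r5: had r5 ⇒ H
  [4] b1 r0: had r0 ⇒ H
  [5] b0 r4: had r4 ⇒ H
  [6] b0 r2: had r4 ⇒ C
  [7] b0 r2: had r2 ⇒ H
  [8] b3 r4: had r5 ⇒ C
  [9] b2 r3: had r2 ⇒ C
  [10] b1 r0: had r0 ⇒ H
  [11] b1 r1: had r0 ⇒ C

COUNT = 6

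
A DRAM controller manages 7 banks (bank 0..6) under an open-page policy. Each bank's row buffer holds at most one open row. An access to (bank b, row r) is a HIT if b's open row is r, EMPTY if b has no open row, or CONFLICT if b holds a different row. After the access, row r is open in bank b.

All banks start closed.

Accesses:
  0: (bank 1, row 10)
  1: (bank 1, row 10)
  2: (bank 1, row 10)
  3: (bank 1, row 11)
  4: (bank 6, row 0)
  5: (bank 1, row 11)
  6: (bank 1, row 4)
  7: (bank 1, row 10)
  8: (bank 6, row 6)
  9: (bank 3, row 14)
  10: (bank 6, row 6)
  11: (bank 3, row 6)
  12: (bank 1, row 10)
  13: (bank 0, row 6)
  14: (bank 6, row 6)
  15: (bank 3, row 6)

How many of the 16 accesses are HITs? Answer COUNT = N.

  [0] b1 r10: no row ⇒ E
  [1] b1 r10: had r10 ⇒ H
  [2] b1 r10: had r10 ⇒ H
  [3] b1 r11: had r10 ⇒ C
  [4] b6 r0: no row ⇒ E
  [5] b1 r11: had r11 ⇒ H
  [6] b1 r4: had r11 ⇒ C
  [7] b1 r10: had r4 ⇒ C
  [8] b6 r6: had r0 ⇒ C
  [9] b3 r14: no row ⇒ E
  [10] b6 r6: had r6 ⇒ H
  [11] b3 r6: had r14 ⇒ C
  [12] b1 r10: had r10 ⇒ H
  [13] b0 r6: no row ⇒ E
  [14] b6 r6: had r6 ⇒ H
  [15] b3 r6: had r6 ⇒ H

COUNT = 7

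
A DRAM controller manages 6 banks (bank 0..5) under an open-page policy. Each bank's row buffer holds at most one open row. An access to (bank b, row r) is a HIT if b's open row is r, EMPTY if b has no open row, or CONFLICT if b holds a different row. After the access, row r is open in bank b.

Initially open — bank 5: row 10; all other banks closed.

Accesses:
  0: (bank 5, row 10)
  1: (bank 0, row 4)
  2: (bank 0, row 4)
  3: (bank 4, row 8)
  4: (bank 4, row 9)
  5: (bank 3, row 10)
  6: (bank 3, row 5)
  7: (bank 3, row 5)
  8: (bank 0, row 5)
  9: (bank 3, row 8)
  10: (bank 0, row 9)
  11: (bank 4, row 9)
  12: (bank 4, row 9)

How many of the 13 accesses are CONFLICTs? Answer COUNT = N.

COUNT = 5

  [0] b5 r10: had r10 ⇒ H
  [1] b0 r4: no row ⇒ E
  [2] b0 r4: had r4 ⇒ H
  [3] b4 r8: no row ⇒ E
  [4] b4 r9: had r8 ⇒ C
  [5] b3 r10: no row ⇒ E
  [6] b3 r5: had r10 ⇒ C
  [7] b3 r5: had r5 ⇒ H
  [8] b0 r5: had r4 ⇒ C
  [9] b3 r8: had r5 ⇒ C
  [10] b0 r9: had r5 ⇒ C
  [11] b4 r9: had r9 ⇒ H
  [12] b4 r9: had r9 ⇒ H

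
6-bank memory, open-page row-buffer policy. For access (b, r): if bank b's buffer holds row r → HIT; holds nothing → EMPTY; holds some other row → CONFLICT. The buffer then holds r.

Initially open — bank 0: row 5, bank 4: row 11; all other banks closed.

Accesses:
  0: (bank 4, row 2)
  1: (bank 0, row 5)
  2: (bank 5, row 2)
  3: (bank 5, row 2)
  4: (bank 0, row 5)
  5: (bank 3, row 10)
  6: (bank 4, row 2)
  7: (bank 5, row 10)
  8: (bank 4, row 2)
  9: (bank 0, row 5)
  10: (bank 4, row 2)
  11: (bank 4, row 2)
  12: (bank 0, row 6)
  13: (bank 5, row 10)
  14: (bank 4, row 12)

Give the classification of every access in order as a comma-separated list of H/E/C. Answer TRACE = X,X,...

0: bank 4 row 2 — prev 11 → CONFLICT
1: bank 0 row 5 — prev 5 → HIT
2: bank 5 row 2 — prev None → EMPTY
3: bank 5 row 2 — prev 2 → HIT
4: bank 0 row 5 — prev 5 → HIT
5: bank 3 row 10 — prev None → EMPTY
6: bank 4 row 2 — prev 2 → HIT
7: bank 5 row 10 — prev 2 → CONFLICT
8: bank 4 row 2 — prev 2 → HIT
9: bank 0 row 5 — prev 5 → HIT
10: bank 4 row 2 — prev 2 → HIT
11: bank 4 row 2 — prev 2 → HIT
12: bank 0 row 6 — prev 5 → CONFLICT
13: bank 5 row 10 — prev 10 → HIT
14: bank 4 row 12 — prev 2 → CONFLICT

TRACE = C,H,E,H,H,E,H,C,H,H,H,H,C,H,C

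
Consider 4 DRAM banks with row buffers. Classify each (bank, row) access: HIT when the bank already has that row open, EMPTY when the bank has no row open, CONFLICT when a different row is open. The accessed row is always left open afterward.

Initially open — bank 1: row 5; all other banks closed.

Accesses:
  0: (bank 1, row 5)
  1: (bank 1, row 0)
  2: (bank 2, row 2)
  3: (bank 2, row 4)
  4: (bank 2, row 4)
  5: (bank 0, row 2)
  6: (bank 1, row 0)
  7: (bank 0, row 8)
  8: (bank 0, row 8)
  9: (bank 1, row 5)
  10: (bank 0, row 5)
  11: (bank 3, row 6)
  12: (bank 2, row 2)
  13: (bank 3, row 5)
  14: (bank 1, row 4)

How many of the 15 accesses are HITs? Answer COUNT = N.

0: bank 1 row 5 — prev 5 → HIT
1: bank 1 row 0 — prev 5 → CONFLICT
2: bank 2 row 2 — prev None → EMPTY
3: bank 2 row 4 — prev 2 → CONFLICT
4: bank 2 row 4 — prev 4 → HIT
5: bank 0 row 2 — prev None → EMPTY
6: bank 1 row 0 — prev 0 → HIT
7: bank 0 row 8 — prev 2 → CONFLICT
8: bank 0 row 8 — prev 8 → HIT
9: bank 1 row 5 — prev 0 → CONFLICT
10: bank 0 row 5 — prev 8 → CONFLICT
11: bank 3 row 6 — prev None → EMPTY
12: bank 2 row 2 — prev 4 → CONFLICT
13: bank 3 row 5 — prev 6 → CONFLICT
14: bank 1 row 4 — prev 5 → CONFLICT

COUNT = 4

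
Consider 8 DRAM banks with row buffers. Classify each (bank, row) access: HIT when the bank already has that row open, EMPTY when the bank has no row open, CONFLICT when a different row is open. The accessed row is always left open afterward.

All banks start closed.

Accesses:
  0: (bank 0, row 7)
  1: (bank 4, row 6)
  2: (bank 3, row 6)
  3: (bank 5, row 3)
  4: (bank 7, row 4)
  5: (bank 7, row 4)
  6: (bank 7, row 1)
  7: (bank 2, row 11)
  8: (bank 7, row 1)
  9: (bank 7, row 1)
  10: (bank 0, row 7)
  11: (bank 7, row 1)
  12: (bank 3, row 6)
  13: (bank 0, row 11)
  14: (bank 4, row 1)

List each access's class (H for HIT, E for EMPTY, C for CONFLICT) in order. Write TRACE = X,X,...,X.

TRACE = E,E,E,E,E,H,C,E,H,H,H,H,H,C,C

0: bank 0 row 7 — prev None → EMPTY
1: bank 4 row 6 — prev None → EMPTY
2: bank 3 row 6 — prev None → EMPTY
3: bank 5 row 3 — prev None → EMPTY
4: bank 7 row 4 — prev None → EMPTY
5: bank 7 row 4 — prev 4 → HIT
6: bank 7 row 1 — prev 4 → CONFLICT
7: bank 2 row 11 — prev None → EMPTY
8: bank 7 row 1 — prev 1 → HIT
9: bank 7 row 1 — prev 1 → HIT
10: bank 0 row 7 — prev 7 → HIT
11: bank 7 row 1 — prev 1 → HIT
12: bank 3 row 6 — prev 6 → HIT
13: bank 0 row 11 — prev 7 → CONFLICT
14: bank 4 row 1 — prev 6 → CONFLICT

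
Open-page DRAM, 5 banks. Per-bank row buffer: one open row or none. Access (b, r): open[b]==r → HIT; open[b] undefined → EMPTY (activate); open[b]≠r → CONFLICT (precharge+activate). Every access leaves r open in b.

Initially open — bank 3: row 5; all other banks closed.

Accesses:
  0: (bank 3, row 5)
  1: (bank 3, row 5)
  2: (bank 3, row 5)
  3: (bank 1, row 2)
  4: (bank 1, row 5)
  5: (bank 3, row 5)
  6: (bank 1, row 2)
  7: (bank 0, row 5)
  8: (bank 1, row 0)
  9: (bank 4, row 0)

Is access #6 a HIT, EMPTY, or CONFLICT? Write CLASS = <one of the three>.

#0 (3,5) H  (was 5)
#1 (3,5) H  (was 5)
#2 (3,5) H  (was 5)
#3 (1,2) E
#4 (1,5) C  (was 2)
#5 (3,5) H  (was 5)
#6 (1,2) C  (was 5)
#7 (0,5) E
#8 (1,0) C  (was 2)
#9 (4,0) E

CLASS = CONFLICT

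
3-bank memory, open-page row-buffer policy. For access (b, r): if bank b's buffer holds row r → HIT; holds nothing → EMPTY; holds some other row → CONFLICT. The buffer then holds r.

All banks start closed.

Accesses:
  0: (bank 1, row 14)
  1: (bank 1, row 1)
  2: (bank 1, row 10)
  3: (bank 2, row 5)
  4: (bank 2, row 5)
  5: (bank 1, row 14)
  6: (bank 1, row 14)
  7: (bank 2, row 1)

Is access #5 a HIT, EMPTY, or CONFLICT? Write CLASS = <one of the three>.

CLASS = CONFLICT

0: bank 1 row 14 — prev None → EMPTY
1: bank 1 row 1 — prev 14 → CONFLICT
2: bank 1 row 10 — prev 1 → CONFLICT
3: bank 2 row 5 — prev None → EMPTY
4: bank 2 row 5 — prev 5 → HIT
5: bank 1 row 14 — prev 10 → CONFLICT
6: bank 1 row 14 — prev 14 → HIT
7: bank 2 row 1 — prev 5 → CONFLICT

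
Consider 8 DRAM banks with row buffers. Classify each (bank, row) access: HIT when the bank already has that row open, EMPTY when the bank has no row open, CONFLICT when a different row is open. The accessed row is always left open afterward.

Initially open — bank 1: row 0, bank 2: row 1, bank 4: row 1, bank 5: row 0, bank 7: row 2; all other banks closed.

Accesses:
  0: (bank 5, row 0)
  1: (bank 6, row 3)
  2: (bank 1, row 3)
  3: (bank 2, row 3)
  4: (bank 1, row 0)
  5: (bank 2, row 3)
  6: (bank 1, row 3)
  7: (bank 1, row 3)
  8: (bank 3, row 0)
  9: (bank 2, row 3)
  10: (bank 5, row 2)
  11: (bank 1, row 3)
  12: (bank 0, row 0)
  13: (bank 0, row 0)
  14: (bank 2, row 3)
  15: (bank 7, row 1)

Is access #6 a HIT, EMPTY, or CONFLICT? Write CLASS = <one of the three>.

  [0] b5 r0: had r0 ⇒ H
  [1] b6 r3: no row ⇒ E
  [2] b1 r3: had r0 ⇒ C
  [3] b2 r3: had r1 ⇒ C
  [4] b1 r0: had r3 ⇒ C
  [5] b2 r3: had r3 ⇒ H
  [6] b1 r3: had r0 ⇒ C
  [7] b1 r3: had r3 ⇒ H
  [8] b3 r0: no row ⇒ E
  [9] b2 r3: had r3 ⇒ H
  [10] b5 r2: had r0 ⇒ C
  [11] b1 r3: had r3 ⇒ H
  [12] b0 r0: no row ⇒ E
  [13] b0 r0: had r0 ⇒ H
  [14] b2 r3: had r3 ⇒ H
  [15] b7 r1: had r2 ⇒ C

CLASS = CONFLICT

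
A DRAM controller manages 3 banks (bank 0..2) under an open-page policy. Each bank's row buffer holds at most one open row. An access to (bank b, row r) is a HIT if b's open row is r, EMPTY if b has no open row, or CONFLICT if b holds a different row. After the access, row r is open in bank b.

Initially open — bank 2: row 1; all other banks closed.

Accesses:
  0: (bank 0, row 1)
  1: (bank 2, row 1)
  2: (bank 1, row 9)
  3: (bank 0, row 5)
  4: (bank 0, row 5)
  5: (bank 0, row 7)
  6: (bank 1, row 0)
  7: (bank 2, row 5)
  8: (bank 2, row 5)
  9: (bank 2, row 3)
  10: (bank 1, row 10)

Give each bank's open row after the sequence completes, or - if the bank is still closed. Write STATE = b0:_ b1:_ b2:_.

step 0: bank0 None->1 [EMPTY]
step 1: bank2 1->1 [HIT]
step 2: bank1 None->9 [EMPTY]
step 3: bank0 1->5 [CONFLICT]
step 4: bank0 5->5 [HIT]
step 5: bank0 5->7 [CONFLICT]
step 6: bank1 9->0 [CONFLICT]
step 7: bank2 1->5 [CONFLICT]
step 8: bank2 5->5 [HIT]
step 9: bank2 5->3 [CONFLICT]
step 10: bank1 0->10 [CONFLICT]

STATE = b0:7 b1:10 b2:3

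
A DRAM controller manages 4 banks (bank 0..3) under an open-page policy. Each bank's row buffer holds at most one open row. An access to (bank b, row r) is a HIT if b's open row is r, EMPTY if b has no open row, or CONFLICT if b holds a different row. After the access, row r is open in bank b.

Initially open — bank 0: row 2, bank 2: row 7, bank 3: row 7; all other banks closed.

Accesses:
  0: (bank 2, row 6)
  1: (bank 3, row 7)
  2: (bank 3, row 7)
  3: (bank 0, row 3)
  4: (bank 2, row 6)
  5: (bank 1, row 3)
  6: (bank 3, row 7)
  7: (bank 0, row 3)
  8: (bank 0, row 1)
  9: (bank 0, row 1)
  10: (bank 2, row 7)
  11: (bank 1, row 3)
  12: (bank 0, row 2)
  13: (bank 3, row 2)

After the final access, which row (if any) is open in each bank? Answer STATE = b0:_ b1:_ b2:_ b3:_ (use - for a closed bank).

0: bank 2 row 6 — prev 7 → CONFLICT
1: bank 3 row 7 — prev 7 → HIT
2: bank 3 row 7 — prev 7 → HIT
3: bank 0 row 3 — prev 2 → CONFLICT
4: bank 2 row 6 — prev 6 → HIT
5: bank 1 row 3 — prev None → EMPTY
6: bank 3 row 7 — prev 7 → HIT
7: bank 0 row 3 — prev 3 → HIT
8: bank 0 row 1 — prev 3 → CONFLICT
9: bank 0 row 1 — prev 1 → HIT
10: bank 2 row 7 — prev 6 → CONFLICT
11: bank 1 row 3 — prev 3 → HIT
12: bank 0 row 2 — prev 1 → CONFLICT
13: bank 3 row 2 — prev 7 → CONFLICT

STATE = b0:2 b1:3 b2:7 b3:2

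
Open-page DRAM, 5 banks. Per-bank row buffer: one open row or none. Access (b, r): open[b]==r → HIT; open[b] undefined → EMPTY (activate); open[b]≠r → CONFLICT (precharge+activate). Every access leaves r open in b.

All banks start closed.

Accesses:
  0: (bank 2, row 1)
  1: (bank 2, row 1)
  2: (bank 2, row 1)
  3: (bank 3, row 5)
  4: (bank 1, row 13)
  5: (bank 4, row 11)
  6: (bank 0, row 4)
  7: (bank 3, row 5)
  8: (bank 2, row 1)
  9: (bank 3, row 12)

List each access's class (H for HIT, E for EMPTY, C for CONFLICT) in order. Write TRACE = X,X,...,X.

TRACE = E,H,H,E,E,E,E,H,H,C

step 0: bank2 None->1 [EMPTY]
step 1: bank2 1->1 [HIT]
step 2: bank2 1->1 [HIT]
step 3: bank3 None->5 [EMPTY]
step 4: bank1 None->13 [EMPTY]
step 5: bank4 None->11 [EMPTY]
step 6: bank0 None->4 [EMPTY]
step 7: bank3 5->5 [HIT]
step 8: bank2 1->1 [HIT]
step 9: bank3 5->12 [CONFLICT]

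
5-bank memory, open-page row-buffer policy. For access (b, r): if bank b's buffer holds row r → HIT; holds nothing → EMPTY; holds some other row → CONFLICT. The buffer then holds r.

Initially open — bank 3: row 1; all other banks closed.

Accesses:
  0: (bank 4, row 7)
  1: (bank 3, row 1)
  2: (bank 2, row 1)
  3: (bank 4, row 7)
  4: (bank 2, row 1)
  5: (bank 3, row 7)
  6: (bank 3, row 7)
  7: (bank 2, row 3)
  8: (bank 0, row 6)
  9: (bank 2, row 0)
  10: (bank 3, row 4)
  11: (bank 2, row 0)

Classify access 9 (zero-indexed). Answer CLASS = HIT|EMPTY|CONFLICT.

CLASS = CONFLICT

  [0] b4 r7: no row ⇒ E
  [1] b3 r1: had r1 ⇒ H
  [2] b2 r1: no row ⇒ E
  [3] b4 r7: had r7 ⇒ H
  [4] b2 r1: had r1 ⇒ H
  [5] b3 r7: had r1 ⇒ C
  [6] b3 r7: had r7 ⇒ H
  [7] b2 r3: had r1 ⇒ C
  [8] b0 r6: no row ⇒ E
  [9] b2 r0: had r3 ⇒ C
  [10] b3 r4: had r7 ⇒ C
  [11] b2 r0: had r0 ⇒ H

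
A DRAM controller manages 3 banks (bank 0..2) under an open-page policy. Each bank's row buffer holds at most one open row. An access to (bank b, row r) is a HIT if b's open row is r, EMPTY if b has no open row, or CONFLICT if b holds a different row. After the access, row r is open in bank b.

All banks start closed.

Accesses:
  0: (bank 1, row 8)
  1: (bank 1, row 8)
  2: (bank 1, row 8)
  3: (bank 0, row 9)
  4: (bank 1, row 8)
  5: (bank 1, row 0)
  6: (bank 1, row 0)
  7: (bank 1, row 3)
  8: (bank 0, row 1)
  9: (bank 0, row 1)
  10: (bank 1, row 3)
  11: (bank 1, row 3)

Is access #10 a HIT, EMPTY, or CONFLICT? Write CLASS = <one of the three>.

  [0] b1 r8: no row ⇒ E
  [1] b1 r8: had r8 ⇒ H
  [2] b1 r8: had r8 ⇒ H
  [3] b0 r9: no row ⇒ E
  [4] b1 r8: had r8 ⇒ H
  [5] b1 r0: had r8 ⇒ C
  [6] b1 r0: had r0 ⇒ H
  [7] b1 r3: had r0 ⇒ C
  [8] b0 r1: had r9 ⇒ C
  [9] b0 r1: had r1 ⇒ H
  [10] b1 r3: had r3 ⇒ H
  [11] b1 r3: had r3 ⇒ H

CLASS = HIT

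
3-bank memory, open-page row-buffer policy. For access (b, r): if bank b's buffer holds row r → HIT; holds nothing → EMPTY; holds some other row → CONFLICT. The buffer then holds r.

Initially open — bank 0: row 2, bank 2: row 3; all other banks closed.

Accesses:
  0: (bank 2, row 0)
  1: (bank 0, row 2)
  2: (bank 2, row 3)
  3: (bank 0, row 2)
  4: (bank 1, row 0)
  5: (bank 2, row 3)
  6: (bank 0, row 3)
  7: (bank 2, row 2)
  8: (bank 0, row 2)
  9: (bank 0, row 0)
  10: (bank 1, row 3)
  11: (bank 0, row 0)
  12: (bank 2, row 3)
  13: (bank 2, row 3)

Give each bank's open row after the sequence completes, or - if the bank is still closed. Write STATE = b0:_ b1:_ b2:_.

STATE = b0:0 b1:3 b2:3

step 0: bank2 3->0 [CONFLICT]
step 1: bank0 2->2 [HIT]
step 2: bank2 0->3 [CONFLICT]
step 3: bank0 2->2 [HIT]
step 4: bank1 None->0 [EMPTY]
step 5: bank2 3->3 [HIT]
step 6: bank0 2->3 [CONFLICT]
step 7: bank2 3->2 [CONFLICT]
step 8: bank0 3->2 [CONFLICT]
step 9: bank0 2->0 [CONFLICT]
step 10: bank1 0->3 [CONFLICT]
step 11: bank0 0->0 [HIT]
step 12: bank2 2->3 [CONFLICT]
step 13: bank2 3->3 [HIT]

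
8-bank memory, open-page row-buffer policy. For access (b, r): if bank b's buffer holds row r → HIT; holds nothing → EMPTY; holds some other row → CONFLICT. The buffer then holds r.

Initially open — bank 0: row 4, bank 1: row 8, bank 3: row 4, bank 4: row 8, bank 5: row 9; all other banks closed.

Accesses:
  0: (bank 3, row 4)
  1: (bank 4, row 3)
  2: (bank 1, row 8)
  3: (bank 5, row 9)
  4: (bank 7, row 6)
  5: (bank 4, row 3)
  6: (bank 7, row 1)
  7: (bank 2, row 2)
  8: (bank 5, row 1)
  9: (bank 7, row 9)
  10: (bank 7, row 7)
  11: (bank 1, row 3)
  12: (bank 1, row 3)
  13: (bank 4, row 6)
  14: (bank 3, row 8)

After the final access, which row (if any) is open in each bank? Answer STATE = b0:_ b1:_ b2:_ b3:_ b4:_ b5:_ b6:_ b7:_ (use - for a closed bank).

#0 (3,4) H  (was 4)
#1 (4,3) C  (was 8)
#2 (1,8) H  (was 8)
#3 (5,9) H  (was 9)
#4 (7,6) E
#5 (4,3) H  (was 3)
#6 (7,1) C  (was 6)
#7 (2,2) E
#8 (5,1) C  (was 9)
#9 (7,9) C  (was 1)
#10 (7,7) C  (was 9)
#11 (1,3) C  (was 8)
#12 (1,3) H  (was 3)
#13 (4,6) C  (was 3)
#14 (3,8) C  (was 4)

STATE = b0:4 b1:3 b2:2 b3:8 b4:6 b5:1 b6:- b7:7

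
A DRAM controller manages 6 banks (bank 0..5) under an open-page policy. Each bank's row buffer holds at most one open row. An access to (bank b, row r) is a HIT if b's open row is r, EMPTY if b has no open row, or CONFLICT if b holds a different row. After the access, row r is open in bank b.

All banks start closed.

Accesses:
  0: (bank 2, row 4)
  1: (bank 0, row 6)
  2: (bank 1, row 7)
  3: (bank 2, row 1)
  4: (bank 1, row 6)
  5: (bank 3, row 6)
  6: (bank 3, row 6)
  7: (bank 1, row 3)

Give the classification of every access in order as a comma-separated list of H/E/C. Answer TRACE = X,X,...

0: bank 2 row 4 — prev None → EMPTY
1: bank 0 row 6 — prev None → EMPTY
2: bank 1 row 7 — prev None → EMPTY
3: bank 2 row 1 — prev 4 → CONFLICT
4: bank 1 row 6 — prev 7 → CONFLICT
5: bank 3 row 6 — prev None → EMPTY
6: bank 3 row 6 — prev 6 → HIT
7: bank 1 row 3 — prev 6 → CONFLICT

TRACE = E,E,E,C,C,E,H,C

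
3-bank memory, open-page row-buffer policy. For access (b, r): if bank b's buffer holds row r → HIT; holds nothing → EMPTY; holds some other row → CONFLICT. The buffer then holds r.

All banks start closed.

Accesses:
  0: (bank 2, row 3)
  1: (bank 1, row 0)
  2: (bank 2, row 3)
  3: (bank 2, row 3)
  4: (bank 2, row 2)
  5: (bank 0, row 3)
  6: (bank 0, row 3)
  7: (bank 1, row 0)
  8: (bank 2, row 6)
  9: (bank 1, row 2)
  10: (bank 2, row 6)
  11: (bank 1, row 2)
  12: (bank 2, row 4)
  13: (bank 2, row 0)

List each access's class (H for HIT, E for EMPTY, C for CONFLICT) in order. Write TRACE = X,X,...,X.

TRACE = E,E,H,H,C,E,H,H,C,C,H,H,C,C

0: bank 2 row 3 — prev None → EMPTY
1: bank 1 row 0 — prev None → EMPTY
2: bank 2 row 3 — prev 3 → HIT
3: bank 2 row 3 — prev 3 → HIT
4: bank 2 row 2 — prev 3 → CONFLICT
5: bank 0 row 3 — prev None → EMPTY
6: bank 0 row 3 — prev 3 → HIT
7: bank 1 row 0 — prev 0 → HIT
8: bank 2 row 6 — prev 2 → CONFLICT
9: bank 1 row 2 — prev 0 → CONFLICT
10: bank 2 row 6 — prev 6 → HIT
11: bank 1 row 2 — prev 2 → HIT
12: bank 2 row 4 — prev 6 → CONFLICT
13: bank 2 row 0 — prev 4 → CONFLICT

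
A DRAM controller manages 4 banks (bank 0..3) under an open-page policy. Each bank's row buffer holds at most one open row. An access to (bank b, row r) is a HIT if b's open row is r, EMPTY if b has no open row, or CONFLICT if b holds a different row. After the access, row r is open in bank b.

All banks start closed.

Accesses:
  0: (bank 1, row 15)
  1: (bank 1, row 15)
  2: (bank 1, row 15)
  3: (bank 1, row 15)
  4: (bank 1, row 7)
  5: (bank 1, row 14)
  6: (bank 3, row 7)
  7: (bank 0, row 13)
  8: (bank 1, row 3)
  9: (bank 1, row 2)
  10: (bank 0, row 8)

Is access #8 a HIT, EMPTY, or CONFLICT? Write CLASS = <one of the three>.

CLASS = CONFLICT

  [0] b1 r15: no row ⇒ E
  [1] b1 r15: had r15 ⇒ H
  [2] b1 r15: had r15 ⇒ H
  [3] b1 r15: had r15 ⇒ H
  [4] b1 r7: had r15 ⇒ C
  [5] b1 r14: had r7 ⇒ C
  [6] b3 r7: no row ⇒ E
  [7] b0 r13: no row ⇒ E
  [8] b1 r3: had r14 ⇒ C
  [9] b1 r2: had r3 ⇒ C
  [10] b0 r8: had r13 ⇒ C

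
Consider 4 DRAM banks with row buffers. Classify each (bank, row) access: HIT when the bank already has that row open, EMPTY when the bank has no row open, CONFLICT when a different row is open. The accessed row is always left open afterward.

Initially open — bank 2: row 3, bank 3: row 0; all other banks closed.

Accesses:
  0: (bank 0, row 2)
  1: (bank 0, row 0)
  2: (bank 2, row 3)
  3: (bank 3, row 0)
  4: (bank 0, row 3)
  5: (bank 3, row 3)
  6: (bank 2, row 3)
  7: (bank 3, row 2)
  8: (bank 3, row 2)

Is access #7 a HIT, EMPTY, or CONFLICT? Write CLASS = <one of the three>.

step 0: bank0 None->2 [EMPTY]
step 1: bank0 2->0 [CONFLICT]
step 2: bank2 3->3 [HIT]
step 3: bank3 0->0 [HIT]
step 4: bank0 0->3 [CONFLICT]
step 5: bank3 0->3 [CONFLICT]
step 6: bank2 3->3 [HIT]
step 7: bank3 3->2 [CONFLICT]
step 8: bank3 2->2 [HIT]

CLASS = CONFLICT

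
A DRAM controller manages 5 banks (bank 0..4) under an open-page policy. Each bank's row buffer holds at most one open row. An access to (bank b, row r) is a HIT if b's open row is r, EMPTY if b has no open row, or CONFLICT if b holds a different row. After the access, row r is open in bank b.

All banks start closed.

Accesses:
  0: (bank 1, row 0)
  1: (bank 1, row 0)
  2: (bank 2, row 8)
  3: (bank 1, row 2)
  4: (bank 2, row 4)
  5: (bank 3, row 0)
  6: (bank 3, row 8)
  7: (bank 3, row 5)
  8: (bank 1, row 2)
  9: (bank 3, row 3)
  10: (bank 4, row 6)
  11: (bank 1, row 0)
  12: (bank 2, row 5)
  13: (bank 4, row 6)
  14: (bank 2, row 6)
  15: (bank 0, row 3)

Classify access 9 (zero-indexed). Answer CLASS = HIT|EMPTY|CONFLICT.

step 0: bank1 None->0 [EMPTY]
step 1: bank1 0->0 [HIT]
step 2: bank2 None->8 [EMPTY]
step 3: bank1 0->2 [CONFLICT]
step 4: bank2 8->4 [CONFLICT]
step 5: bank3 None->0 [EMPTY]
step 6: bank3 0->8 [CONFLICT]
step 7: bank3 8->5 [CONFLICT]
step 8: bank1 2->2 [HIT]
step 9: bank3 5->3 [CONFLICT]
step 10: bank4 None->6 [EMPTY]
step 11: bank1 2->0 [CONFLICT]
step 12: bank2 4->5 [CONFLICT]
step 13: bank4 6->6 [HIT]
step 14: bank2 5->6 [CONFLICT]
step 15: bank0 None->3 [EMPTY]

CLASS = CONFLICT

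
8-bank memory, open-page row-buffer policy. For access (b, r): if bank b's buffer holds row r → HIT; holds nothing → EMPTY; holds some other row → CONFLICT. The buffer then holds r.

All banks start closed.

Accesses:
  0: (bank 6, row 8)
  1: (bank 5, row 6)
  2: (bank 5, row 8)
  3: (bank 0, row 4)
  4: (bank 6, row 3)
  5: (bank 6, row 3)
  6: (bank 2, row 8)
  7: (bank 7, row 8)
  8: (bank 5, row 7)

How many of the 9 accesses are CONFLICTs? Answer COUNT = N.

step 0: bank6 None->8 [EMPTY]
step 1: bank5 None->6 [EMPTY]
step 2: bank5 6->8 [CONFLICT]
step 3: bank0 None->4 [EMPTY]
step 4: bank6 8->3 [CONFLICT]
step 5: bank6 3->3 [HIT]
step 6: bank2 None->8 [EMPTY]
step 7: bank7 None->8 [EMPTY]
step 8: bank5 8->7 [CONFLICT]

COUNT = 3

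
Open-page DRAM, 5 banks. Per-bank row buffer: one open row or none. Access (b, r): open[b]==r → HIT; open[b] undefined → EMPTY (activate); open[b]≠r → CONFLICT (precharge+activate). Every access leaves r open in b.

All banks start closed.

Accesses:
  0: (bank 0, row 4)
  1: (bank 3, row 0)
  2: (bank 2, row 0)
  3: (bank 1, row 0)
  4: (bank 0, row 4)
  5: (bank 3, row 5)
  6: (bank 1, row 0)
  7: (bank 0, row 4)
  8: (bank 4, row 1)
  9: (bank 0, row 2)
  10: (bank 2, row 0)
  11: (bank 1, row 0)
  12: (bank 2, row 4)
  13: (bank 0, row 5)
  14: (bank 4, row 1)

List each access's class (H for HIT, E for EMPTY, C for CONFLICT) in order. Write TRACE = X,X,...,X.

TRACE = E,E,E,E,H,C,H,H,E,C,H,H,C,C,H

0: bank 0 row 4 — prev None → EMPTY
1: bank 3 row 0 — prev None → EMPTY
2: bank 2 row 0 — prev None → EMPTY
3: bank 1 row 0 — prev None → EMPTY
4: bank 0 row 4 — prev 4 → HIT
5: bank 3 row 5 — prev 0 → CONFLICT
6: bank 1 row 0 — prev 0 → HIT
7: bank 0 row 4 — prev 4 → HIT
8: bank 4 row 1 — prev None → EMPTY
9: bank 0 row 2 — prev 4 → CONFLICT
10: bank 2 row 0 — prev 0 → HIT
11: bank 1 row 0 — prev 0 → HIT
12: bank 2 row 4 — prev 0 → CONFLICT
13: bank 0 row 5 — prev 2 → CONFLICT
14: bank 4 row 1 — prev 1 → HIT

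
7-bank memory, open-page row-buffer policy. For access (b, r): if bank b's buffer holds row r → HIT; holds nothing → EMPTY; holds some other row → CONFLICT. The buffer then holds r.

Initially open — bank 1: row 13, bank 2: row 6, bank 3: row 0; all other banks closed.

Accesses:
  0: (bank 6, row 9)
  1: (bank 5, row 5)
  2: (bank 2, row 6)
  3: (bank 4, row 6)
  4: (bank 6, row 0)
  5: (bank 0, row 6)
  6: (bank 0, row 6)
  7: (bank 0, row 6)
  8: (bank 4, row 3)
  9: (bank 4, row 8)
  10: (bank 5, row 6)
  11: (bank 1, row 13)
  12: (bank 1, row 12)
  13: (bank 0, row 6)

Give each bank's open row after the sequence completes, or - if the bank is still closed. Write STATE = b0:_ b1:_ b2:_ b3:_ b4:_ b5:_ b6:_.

0: bank 6 row 9 — prev None → EMPTY
1: bank 5 row 5 — prev None → EMPTY
2: bank 2 row 6 — prev 6 → HIT
3: bank 4 row 6 — prev None → EMPTY
4: bank 6 row 0 — prev 9 → CONFLICT
5: bank 0 row 6 — prev None → EMPTY
6: bank 0 row 6 — prev 6 → HIT
7: bank 0 row 6 — prev 6 → HIT
8: bank 4 row 3 — prev 6 → CONFLICT
9: bank 4 row 8 — prev 3 → CONFLICT
10: bank 5 row 6 — prev 5 → CONFLICT
11: bank 1 row 13 — prev 13 → HIT
12: bank 1 row 12 — prev 13 → CONFLICT
13: bank 0 row 6 — prev 6 → HIT

STATE = b0:6 b1:12 b2:6 b3:0 b4:8 b5:6 b6:0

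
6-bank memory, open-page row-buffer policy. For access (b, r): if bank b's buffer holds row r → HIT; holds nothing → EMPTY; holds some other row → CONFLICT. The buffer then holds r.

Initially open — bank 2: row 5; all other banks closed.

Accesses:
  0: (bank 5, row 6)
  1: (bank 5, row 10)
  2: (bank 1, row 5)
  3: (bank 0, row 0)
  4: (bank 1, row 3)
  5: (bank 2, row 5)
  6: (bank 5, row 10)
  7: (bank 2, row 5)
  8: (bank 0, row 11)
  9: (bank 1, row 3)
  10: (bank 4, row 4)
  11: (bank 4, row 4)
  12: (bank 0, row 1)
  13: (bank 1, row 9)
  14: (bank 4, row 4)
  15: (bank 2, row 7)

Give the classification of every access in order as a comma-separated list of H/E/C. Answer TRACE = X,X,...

0: bank 5 row 6 — prev None → EMPTY
1: bank 5 row 10 — prev 6 → CONFLICT
2: bank 1 row 5 — prev None → EMPTY
3: bank 0 row 0 — prev None → EMPTY
4: bank 1 row 3 — prev 5 → CONFLICT
5: bank 2 row 5 — prev 5 → HIT
6: bank 5 row 10 — prev 10 → HIT
7: bank 2 row 5 — prev 5 → HIT
8: bank 0 row 11 — prev 0 → CONFLICT
9: bank 1 row 3 — prev 3 → HIT
10: bank 4 row 4 — prev None → EMPTY
11: bank 4 row 4 — prev 4 → HIT
12: bank 0 row 1 — prev 11 → CONFLICT
13: bank 1 row 9 — prev 3 → CONFLICT
14: bank 4 row 4 — prev 4 → HIT
15: bank 2 row 7 — prev 5 → CONFLICT

TRACE = E,C,E,E,C,H,H,H,C,H,E,H,C,C,H,C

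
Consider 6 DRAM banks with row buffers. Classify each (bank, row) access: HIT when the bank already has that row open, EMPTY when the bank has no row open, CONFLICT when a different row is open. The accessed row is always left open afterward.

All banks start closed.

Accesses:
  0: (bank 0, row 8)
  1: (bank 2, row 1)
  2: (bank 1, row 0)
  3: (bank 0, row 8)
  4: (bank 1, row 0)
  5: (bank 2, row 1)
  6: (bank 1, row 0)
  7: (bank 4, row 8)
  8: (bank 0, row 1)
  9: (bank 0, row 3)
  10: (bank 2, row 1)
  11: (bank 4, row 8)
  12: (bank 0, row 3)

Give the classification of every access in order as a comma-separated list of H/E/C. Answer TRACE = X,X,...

#0 (0,8) E
#1 (2,1) E
#2 (1,0) E
#3 (0,8) H  (was 8)
#4 (1,0) H  (was 0)
#5 (2,1) H  (was 1)
#6 (1,0) H  (was 0)
#7 (4,8) E
#8 (0,1) C  (was 8)
#9 (0,3) C  (was 1)
#10 (2,1) H  (was 1)
#11 (4,8) H  (was 8)
#12 (0,3) H  (was 3)

TRACE = E,E,E,H,H,H,H,E,C,C,H,H,H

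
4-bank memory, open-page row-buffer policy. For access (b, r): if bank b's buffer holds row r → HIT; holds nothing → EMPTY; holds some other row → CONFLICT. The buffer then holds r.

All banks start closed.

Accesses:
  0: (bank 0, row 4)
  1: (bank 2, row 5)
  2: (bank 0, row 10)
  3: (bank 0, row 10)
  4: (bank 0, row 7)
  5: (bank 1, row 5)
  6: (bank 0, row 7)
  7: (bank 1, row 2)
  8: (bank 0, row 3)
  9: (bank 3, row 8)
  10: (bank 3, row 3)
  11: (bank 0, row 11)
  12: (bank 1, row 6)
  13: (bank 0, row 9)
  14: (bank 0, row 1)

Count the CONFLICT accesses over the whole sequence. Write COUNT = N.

COUNT = 9

#0 (0,4) E
#1 (2,5) E
#2 (0,10) C  (was 4)
#3 (0,10) H  (was 10)
#4 (0,7) C  (was 10)
#5 (1,5) E
#6 (0,7) H  (was 7)
#7 (1,2) C  (was 5)
#8 (0,3) C  (was 7)
#9 (3,8) E
#10 (3,3) C  (was 8)
#11 (0,11) C  (was 3)
#12 (1,6) C  (was 2)
#13 (0,9) C  (was 11)
#14 (0,1) C  (was 9)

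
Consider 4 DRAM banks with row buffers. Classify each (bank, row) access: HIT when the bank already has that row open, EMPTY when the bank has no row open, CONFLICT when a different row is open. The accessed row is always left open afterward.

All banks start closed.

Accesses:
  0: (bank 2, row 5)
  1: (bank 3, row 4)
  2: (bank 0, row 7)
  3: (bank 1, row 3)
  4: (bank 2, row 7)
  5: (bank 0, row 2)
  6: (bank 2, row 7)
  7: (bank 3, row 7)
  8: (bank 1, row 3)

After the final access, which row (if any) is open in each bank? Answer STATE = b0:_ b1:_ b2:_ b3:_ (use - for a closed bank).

STATE = b0:2 b1:3 b2:7 b3:7

#0 (2,5) E
#1 (3,4) E
#2 (0,7) E
#3 (1,3) E
#4 (2,7) C  (was 5)
#5 (0,2) C  (was 7)
#6 (2,7) H  (was 7)
#7 (3,7) C  (was 4)
#8 (1,3) H  (was 3)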